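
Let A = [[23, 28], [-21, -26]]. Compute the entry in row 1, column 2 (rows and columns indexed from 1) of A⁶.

Characteristic polynomial: s^2 + 3s - 10 = (s - 2)(s + 5), so the eigenvalues are -5, 2.
s=-5: eigenvector (-1, 1).
s=2: eigenvector (4, -3).
P = [[-1, 4], [1, -3]], D = diag(-5, 2), P⁻¹ = [[3, 4], [1, 1]].
A⁶ = P·diag(15625, 64)·P⁻¹ = [[-46619, -62244], [46683, 62308]].
The requested entry is -62244.

-62244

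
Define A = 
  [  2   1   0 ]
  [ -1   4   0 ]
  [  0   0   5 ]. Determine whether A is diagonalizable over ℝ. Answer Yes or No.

Characteristic polynomial: p(s) = s^3 - 11s^2 + 39s - 45 = (s - 5)(s - 3)^2.
s = 3 has algebraic multiplicity 2; rank(A − 3I) = 2, so geometric multiplicity = 1.
Geometric multiplicity < algebraic multiplicity, so A is not diagonalizable.

No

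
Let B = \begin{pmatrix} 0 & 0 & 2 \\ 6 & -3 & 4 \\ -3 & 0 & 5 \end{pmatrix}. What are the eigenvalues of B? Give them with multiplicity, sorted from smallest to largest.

Characteristic polynomial: p(λ) = λ^3 - 2λ^2 - 9λ + 18 = (λ - 3)(λ - 2)(λ + 3).
Roots (with multiplicity): -3, 2, 3.

-3, 2, 3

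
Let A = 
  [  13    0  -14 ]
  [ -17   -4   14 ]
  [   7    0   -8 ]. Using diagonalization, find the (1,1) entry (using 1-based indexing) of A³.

433

Characteristic polynomial: λ^3 - λ^2 - 26λ - 24 = (λ - 6)(λ + 1)(λ + 4), so the eigenvalues are -4, -1, 6.
λ=6: eigenvector (2, -2, 1).
λ=-4: eigenvector (0, 1, 0).
λ=-1: eigenvector (1, -1, 1).
P = [[2, 0, 1], [-2, 1, -1], [1, 0, 1]], D = diag(6, -4, -1), P⁻¹ = [[1, 0, -1], [1, 1, 0], [-1, 0, 2]].
A³ = P·diag(216, -64, -1)·P⁻¹ = [[433, 0, -434], [-497, -64, 434], [217, 0, -218]].
The requested entry is 433.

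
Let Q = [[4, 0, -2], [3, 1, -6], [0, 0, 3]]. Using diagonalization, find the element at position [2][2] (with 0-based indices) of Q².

9

Characteristic polynomial: r^3 - 8r^2 + 19r - 12 = (r - 4)(r - 3)(r - 1), so the eigenvalues are 1, 3, 4.
r=4: eigenvector (1, 1, 0).
r=1: eigenvector (0, 1, 0).
r=3: eigenvector (2, 0, 1).
P = [[1, 0, 2], [1, 1, 0], [0, 0, 1]], D = diag(4, 1, 3), P⁻¹ = [[1, 0, -2], [-1, 1, 2], [0, 0, 1]].
Q² = P·diag(16, 1, 9)·P⁻¹ = [[16, 0, -14], [15, 1, -30], [0, 0, 9]].
The requested entry is 9.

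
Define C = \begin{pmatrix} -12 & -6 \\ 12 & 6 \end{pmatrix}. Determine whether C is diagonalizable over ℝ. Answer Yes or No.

Characteristic polynomial: p(t) = t^2 + 6t = t(t + 6).
All 2 eigenvalues are distinct, so C is diagonalizable.

Yes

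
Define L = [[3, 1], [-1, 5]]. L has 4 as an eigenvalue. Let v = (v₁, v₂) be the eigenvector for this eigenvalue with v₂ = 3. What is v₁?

3

L − 4I = [[-1, 1], [-1, 1]].
Solving (L − 4I)v = 0 gives the eigenspace spanned by (3, 3).
With v₂ = 3, v = (3, 3), so v₁ = 3.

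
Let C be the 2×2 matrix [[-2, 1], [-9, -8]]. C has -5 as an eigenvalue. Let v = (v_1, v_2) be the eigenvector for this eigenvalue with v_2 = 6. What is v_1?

C + 5I = [[3, 1], [-9, -3]].
Solving (C + 5I)v = 0 gives the eigenspace spanned by (-2, 6).
With v_2 = 6, v = (-2, 6), so v_1 = -2.

-2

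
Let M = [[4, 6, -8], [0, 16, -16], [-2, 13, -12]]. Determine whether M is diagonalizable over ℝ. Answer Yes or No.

Characteristic polynomial: p(μ) = μ^3 - 8μ^2 + 16μ = μ(μ - 4)^2.
μ = 4 has algebraic multiplicity 2; rank(M − 4I) = 2, so geometric multiplicity = 1.
Geometric multiplicity < algebraic multiplicity, so M is not diagonalizable.

No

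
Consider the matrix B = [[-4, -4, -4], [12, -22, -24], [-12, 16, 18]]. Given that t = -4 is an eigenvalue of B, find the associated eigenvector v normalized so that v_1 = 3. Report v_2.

-6

B + 4I = [[0, -4, -4], [12, -18, -24], [-12, 16, 22]].
Solving (B + 4I)v = 0 gives the eigenspace spanned by (3, -6, 6).
With v_1 = 3, v = (3, -6, 6), so v_2 = -6.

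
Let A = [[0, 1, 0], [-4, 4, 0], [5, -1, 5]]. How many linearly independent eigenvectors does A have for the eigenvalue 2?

A − 2I = [[-2, 1, 0], [-4, 2, 0], [5, -1, 3]].
This matrix has rank 2, so its null space has dimension 3 − 2 = 1.

1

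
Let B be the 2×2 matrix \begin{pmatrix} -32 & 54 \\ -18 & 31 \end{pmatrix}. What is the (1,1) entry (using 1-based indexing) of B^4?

Characteristic polynomial: s^2 + s - 20 = (s - 4)(s + 5), so the eigenvalues are -5, 4.
s=-5: eigenvector (-2, -1).
s=4: eigenvector (3, 2).
P = [[-2, 3], [-1, 2]], D = diag(-5, 4), P⁻¹ = [[-2, 3], [-1, 2]].
B⁴ = P·diag(625, 256)·P⁻¹ = [[1732, -2214], [738, -851]].
The requested entry is 1732.

1732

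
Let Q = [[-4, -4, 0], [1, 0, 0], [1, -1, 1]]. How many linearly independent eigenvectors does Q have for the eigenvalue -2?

Q + 2I = [[-2, -4, 0], [1, 2, 0], [1, -1, 3]].
This matrix has rank 2, so its null space has dimension 3 − 2 = 1.

1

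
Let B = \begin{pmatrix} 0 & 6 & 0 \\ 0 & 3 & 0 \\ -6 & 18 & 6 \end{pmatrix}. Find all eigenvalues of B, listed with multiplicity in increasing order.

0, 3, 6

Characteristic polynomial: p(t) = t^3 - 9t^2 + 18t = t(t - 6)(t - 3).
Roots (with multiplicity): 0, 3, 6.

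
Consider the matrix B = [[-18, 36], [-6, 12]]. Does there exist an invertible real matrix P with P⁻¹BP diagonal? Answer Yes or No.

Yes

Characteristic polynomial: p(t) = t^2 + 6t = t(t + 6).
All 2 eigenvalues are distinct, so B is diagonalizable.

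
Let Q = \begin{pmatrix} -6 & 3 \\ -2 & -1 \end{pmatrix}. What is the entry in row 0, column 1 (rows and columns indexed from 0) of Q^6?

Characteristic polynomial: λ^2 + 7λ + 12 = (λ + 3)(λ + 4), so the eigenvalues are -4, -3.
λ=-4: eigenvector (-3, -2).
λ=-3: eigenvector (1, 1).
P = [[-3, 1], [-2, 1]], D = diag(-4, -3), P⁻¹ = [[-1, 1], [-2, 3]].
Q⁶ = P·diag(4096, 729)·P⁻¹ = [[10830, -10101], [6734, -6005]].
The requested entry is -10101.

-10101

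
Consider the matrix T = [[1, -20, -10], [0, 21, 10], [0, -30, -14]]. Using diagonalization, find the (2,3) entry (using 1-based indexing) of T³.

430

Characteristic polynomial: s^3 - 8s^2 + 13s - 6 = (s - 6)(s - 1)^2, so the eigenvalues are 1, 1, 6.
s=1: eigenvector (1, 0, 0).
s=1: eigenvector (-1, 1, -2).
s=6: eigenvector (-2, 2, -3).
P = [[1, -1, -2], [0, 1, 2], [0, -2, -3]], D = diag(1, 1, 6), P⁻¹ = [[1, 1, 0], [0, -3, -2], [0, 2, 1]].
T³ = P·diag(1, 1, 216)·P⁻¹ = [[1, -860, -430], [0, 861, 430], [0, -1290, -644]].
The requested entry is 430.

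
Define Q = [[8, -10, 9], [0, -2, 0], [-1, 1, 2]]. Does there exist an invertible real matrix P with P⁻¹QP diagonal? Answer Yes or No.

Characteristic polynomial: p(t) = t^3 - 8t^2 + 5t + 50 = (t - 5)^2(t + 2).
t = 5 has algebraic multiplicity 2; rank(Q − 5I) = 2, so geometric multiplicity = 1.
Geometric multiplicity < algebraic multiplicity, so Q is not diagonalizable.

No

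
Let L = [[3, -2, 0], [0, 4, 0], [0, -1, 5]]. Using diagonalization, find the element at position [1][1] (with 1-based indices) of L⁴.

81

Characteristic polynomial: t^3 - 12t^2 + 47t - 60 = (t - 5)(t - 4)(t - 3), so the eigenvalues are 3, 4, 5.
t=3: eigenvector (1, 0, 0).
t=4: eigenvector (-2, 1, 1).
t=5: eigenvector (0, 0, 1).
P = [[1, -2, 0], [0, 1, 0], [0, 1, 1]], D = diag(3, 4, 5), P⁻¹ = [[1, 2, 0], [0, 1, 0], [0, -1, 1]].
L⁴ = P·diag(81, 256, 625)·P⁻¹ = [[81, -350, 0], [0, 256, 0], [0, -369, 625]].
The requested entry is 81.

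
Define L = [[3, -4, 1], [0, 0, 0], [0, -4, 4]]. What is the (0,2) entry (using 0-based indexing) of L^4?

175

Characteristic polynomial: s^3 - 7s^2 + 12s = s(s - 4)(s - 3), so the eigenvalues are 0, 3, 4.
s=0: eigenvector (1, 1, 1).
s=3: eigenvector (1, 0, 0).
s=4: eigenvector (1, 0, 1).
P = [[1, 1, 1], [1, 0, 0], [1, 0, 1]], D = diag(0, 3, 4), P⁻¹ = [[0, 1, 0], [1, 0, -1], [0, -1, 1]].
L⁴ = P·diag(0, 81, 256)·P⁻¹ = [[81, -256, 175], [0, 0, 0], [0, -256, 256]].
The requested entry is 175.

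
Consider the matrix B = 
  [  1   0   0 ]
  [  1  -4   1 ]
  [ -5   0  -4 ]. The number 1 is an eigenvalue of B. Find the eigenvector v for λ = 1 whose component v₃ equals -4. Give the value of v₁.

4

B − 1I = [[0, 0, 0], [1, -5, 1], [-5, 0, -5]].
Solving (B − 1I)v = 0 gives the eigenspace spanned by (4, 0, -4).
With v₃ = -4, v = (4, 0, -4), so v₁ = 4.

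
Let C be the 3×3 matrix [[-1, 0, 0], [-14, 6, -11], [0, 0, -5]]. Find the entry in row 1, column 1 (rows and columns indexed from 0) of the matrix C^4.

1296

Characteristic polynomial: t^3 - 31t - 30 = (t - 6)(t + 1)(t + 5), so the eigenvalues are -5, -1, 6.
t=-1: eigenvector (1, 2, 0).
t=6: eigenvector (0, 1, 0).
t=-5: eigenvector (0, 1, 1).
P = [[1, 0, 0], [2, 1, 1], [0, 0, 1]], D = diag(-1, 6, -5), P⁻¹ = [[1, 0, 0], [-2, 1, -1], [0, 0, 1]].
C⁴ = P·diag(1, 1296, 625)·P⁻¹ = [[1, 0, 0], [-2590, 1296, -671], [0, 0, 625]].
The requested entry is 1296.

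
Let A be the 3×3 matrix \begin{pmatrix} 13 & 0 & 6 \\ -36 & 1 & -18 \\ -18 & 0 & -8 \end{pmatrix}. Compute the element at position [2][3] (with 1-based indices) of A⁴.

-1530

Characteristic polynomial: t^3 - 6t^2 + 9t - 4 = (t - 4)(t - 1)^2, so the eigenvalues are 1, 1, 4.
t=1: eigenvector (1, -3, -2).
t=1: eigenvector (0, 1, 0).
t=4: eigenvector (2, -6, -3).
P = [[1, 0, 2], [-3, 1, -6], [-2, 0, -3]], D = diag(1, 1, 4), P⁻¹ = [[-3, 0, -2], [3, 1, 0], [2, 0, 1]].
A⁴ = P·diag(1, 1, 256)·P⁻¹ = [[1021, 0, 510], [-3060, 1, -1530], [-1530, 0, -764]].
The requested entry is -1530.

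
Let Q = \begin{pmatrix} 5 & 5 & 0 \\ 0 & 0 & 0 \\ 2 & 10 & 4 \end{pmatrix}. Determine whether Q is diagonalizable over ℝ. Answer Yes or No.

Characteristic polynomial: p(r) = r^3 - 9r^2 + 20r = r(r - 5)(r - 4).
All 3 eigenvalues are distinct, so Q is diagonalizable.

Yes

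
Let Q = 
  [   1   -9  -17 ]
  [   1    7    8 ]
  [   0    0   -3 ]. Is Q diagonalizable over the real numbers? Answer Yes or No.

No

Characteristic polynomial: p(t) = t^3 - 5t^2 - 8t + 48 = (t - 4)^2(t + 3).
t = 4 has algebraic multiplicity 2; rank(Q − 4I) = 2, so geometric multiplicity = 1.
Geometric multiplicity < algebraic multiplicity, so Q is not diagonalizable.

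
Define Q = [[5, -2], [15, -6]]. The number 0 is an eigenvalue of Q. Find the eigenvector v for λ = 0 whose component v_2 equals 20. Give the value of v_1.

Q = [[5, -2], [15, -6]].
Solving (Q)v = 0 gives the eigenspace spanned by (8, 20).
With v_2 = 20, v = (8, 20), so v_1 = 8.

8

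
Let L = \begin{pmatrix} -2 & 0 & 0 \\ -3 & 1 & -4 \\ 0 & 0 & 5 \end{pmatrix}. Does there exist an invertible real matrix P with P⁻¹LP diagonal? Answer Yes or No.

Characteristic polynomial: p(λ) = λ^3 - 4λ^2 - 7λ + 10 = (λ - 5)(λ - 1)(λ + 2).
All 3 eigenvalues are distinct, so L is diagonalizable.

Yes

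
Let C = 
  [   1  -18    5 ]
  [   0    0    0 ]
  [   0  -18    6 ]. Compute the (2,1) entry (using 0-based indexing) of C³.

Characteristic polynomial: λ^3 - 7λ^2 + 6λ = λ(λ - 6)(λ - 1), so the eigenvalues are 0, 1, 6.
λ=6: eigenvector (1, 0, 1).
λ=0: eigenvector (3, 1, 3).
λ=1: eigenvector (1, 0, 0).
P = [[1, 3, 1], [0, 1, 0], [1, 3, 0]], D = diag(6, 0, 1), P⁻¹ = [[0, -3, 1], [0, 1, 0], [1, 0, -1]].
C³ = P·diag(216, 0, 1)·P⁻¹ = [[1, -648, 215], [0, 0, 0], [0, -648, 216]].
The requested entry is -648.

-648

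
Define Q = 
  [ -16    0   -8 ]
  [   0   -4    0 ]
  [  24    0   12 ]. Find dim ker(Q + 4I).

Q + 4I = [[-12, 0, -8], [0, 0, 0], [24, 0, 16]].
This matrix has rank 1, so its null space has dimension 3 − 1 = 2.

2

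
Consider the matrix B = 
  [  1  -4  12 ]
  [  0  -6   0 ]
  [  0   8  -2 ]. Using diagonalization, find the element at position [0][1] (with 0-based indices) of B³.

-796

Characteristic polynomial: μ^3 + 7μ^2 + 4μ - 12 = (μ - 1)(μ + 2)(μ + 6), so the eigenvalues are -6, -2, 1.
μ=-6: eigenvector (4, 1, -2).
μ=1: eigenvector (1, 0, 0).
μ=-2: eigenvector (-4, 0, 1).
P = [[4, 1, -4], [1, 0, 0], [-2, 0, 1]], D = diag(-6, 1, -2), P⁻¹ = [[0, 1, 0], [1, 4, 4], [0, 2, 1]].
B³ = P·diag(-216, 1, -8)·P⁻¹ = [[1, -796, 36], [0, -216, 0], [0, 416, -8]].
The requested entry is -796.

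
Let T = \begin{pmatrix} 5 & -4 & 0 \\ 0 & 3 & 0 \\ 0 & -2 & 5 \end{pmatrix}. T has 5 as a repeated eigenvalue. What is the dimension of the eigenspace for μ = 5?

T − 5I = [[0, -4, 0], [0, -2, 0], [0, -2, 0]].
This matrix has rank 1, so its null space has dimension 3 − 1 = 2.

2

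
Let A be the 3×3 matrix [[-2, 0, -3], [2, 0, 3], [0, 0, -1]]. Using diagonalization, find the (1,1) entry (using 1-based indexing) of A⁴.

16

Characteristic polynomial: s^3 + 3s^2 + 2s = s(s + 1)(s + 2), so the eigenvalues are -2, -1, 0.
s=-2: eigenvector (1, -1, 0).
s=0: eigenvector (0, 1, 0).
s=-1: eigenvector (-3, 3, 1).
P = [[1, 0, -3], [-1, 1, 3], [0, 0, 1]], D = diag(-2, 0, -1), P⁻¹ = [[1, 0, 3], [1, 1, 0], [0, 0, 1]].
A⁴ = P·diag(16, 0, 1)·P⁻¹ = [[16, 0, 45], [-16, 0, -45], [0, 0, 1]].
The requested entry is 16.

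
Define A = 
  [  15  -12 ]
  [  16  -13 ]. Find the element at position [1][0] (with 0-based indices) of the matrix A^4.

Characteristic polynomial: r^2 - 2r - 3 = (r - 3)(r + 1), so the eigenvalues are -1, 3.
r=3: eigenvector (1, 1).
r=-1: eigenvector (3, 4).
P = [[1, 3], [1, 4]], D = diag(3, -1), P⁻¹ = [[4, -3], [-1, 1]].
A⁴ = P·diag(81, 1)·P⁻¹ = [[321, -240], [320, -239]].
The requested entry is 320.

320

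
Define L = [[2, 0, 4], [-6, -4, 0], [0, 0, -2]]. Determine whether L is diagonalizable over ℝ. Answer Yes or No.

Characteristic polynomial: p(t) = t^3 + 4t^2 - 4t - 16 = (t - 2)(t + 2)(t + 4).
All 3 eigenvalues are distinct, so L is diagonalizable.

Yes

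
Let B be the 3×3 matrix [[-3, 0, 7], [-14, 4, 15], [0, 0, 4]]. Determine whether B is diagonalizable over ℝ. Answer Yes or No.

No

Characteristic polynomial: p(t) = t^3 - 5t^2 - 8t + 48 = (t - 4)^2(t + 3).
t = 4 has algebraic multiplicity 2; rank(B − 4I) = 2, so geometric multiplicity = 1.
Geometric multiplicity < algebraic multiplicity, so B is not diagonalizable.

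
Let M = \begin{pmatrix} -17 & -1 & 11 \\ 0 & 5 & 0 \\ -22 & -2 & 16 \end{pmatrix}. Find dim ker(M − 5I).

1

M − 5I = [[-22, -1, 11], [0, 0, 0], [-22, -2, 11]].
This matrix has rank 2, so its null space has dimension 3 − 2 = 1.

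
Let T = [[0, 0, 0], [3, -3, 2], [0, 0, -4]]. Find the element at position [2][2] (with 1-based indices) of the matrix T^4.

Characteristic polynomial: μ^3 + 7μ^2 + 12μ = μ(μ + 3)(μ + 4), so the eigenvalues are -4, -3, 0.
μ=-3: eigenvector (0, -1, 0).
μ=0: eigenvector (1, 1, 0).
μ=-4: eigenvector (0, -2, 1).
P = [[0, 1, 0], [-1, 1, -2], [0, 0, 1]], D = diag(-3, 0, -4), P⁻¹ = [[1, -1, -2], [1, 0, 0], [0, 0, 1]].
T⁴ = P·diag(81, 0, 256)·P⁻¹ = [[0, 0, 0], [-81, 81, -350], [0, 0, 256]].
The requested entry is 81.

81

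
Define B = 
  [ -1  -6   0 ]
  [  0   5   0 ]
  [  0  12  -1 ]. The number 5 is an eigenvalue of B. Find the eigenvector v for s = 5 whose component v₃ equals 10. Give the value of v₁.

B − 5I = [[-6, -6, 0], [0, 0, 0], [0, 12, -6]].
Solving (B − 5I)v = 0 gives the eigenspace spanned by (-5, 5, 10).
With v₃ = 10, v = (-5, 5, 10), so v₁ = -5.

-5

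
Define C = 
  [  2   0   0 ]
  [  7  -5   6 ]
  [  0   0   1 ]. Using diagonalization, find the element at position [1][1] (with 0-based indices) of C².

25

Characteristic polynomial: μ^3 + 2μ^2 - 13μ + 10 = (μ - 2)(μ - 1)(μ + 5), so the eigenvalues are -5, 1, 2.
μ=-5: eigenvector (0, -1, 0).
μ=2: eigenvector (1, 1, 0).
μ=1: eigenvector (0, 1, 1).
P = [[0, 1, 0], [-1, 1, 1], [0, 0, 1]], D = diag(-5, 2, 1), P⁻¹ = [[1, -1, 1], [1, 0, 0], [0, 0, 1]].
C² = P·diag(25, 4, 1)·P⁻¹ = [[4, 0, 0], [-21, 25, -24], [0, 0, 1]].
The requested entry is 25.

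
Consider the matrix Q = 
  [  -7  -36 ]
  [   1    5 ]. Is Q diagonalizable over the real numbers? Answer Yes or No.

No

Characteristic polynomial: p(r) = r^2 + 2r + 1 = (r + 1)^2.
r = -1 has algebraic multiplicity 2; rank(Q + 1I) = 1, so geometric multiplicity = 1.
Geometric multiplicity < algebraic multiplicity, so Q is not diagonalizable.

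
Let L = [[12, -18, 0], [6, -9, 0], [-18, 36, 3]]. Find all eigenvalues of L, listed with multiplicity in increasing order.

Characteristic polynomial: p(t) = t^3 - 6t^2 + 9t = t(t - 3)^2.
Roots (with multiplicity): 0, 3, 3.

0, 3, 3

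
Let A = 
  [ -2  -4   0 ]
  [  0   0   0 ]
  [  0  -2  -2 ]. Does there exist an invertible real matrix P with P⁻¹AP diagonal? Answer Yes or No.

Yes

Characteristic polynomial: p(t) = t^3 + 4t^2 + 4t = t(t + 2)^2.
t = -2 has algebraic multiplicity 2; rank(A + 2I) = 1, so geometric multiplicity = 2.
Every eigenvalue has geometric = algebraic multiplicity, so A is diagonalizable.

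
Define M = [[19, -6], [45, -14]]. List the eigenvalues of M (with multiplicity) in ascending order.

Characteristic polynomial: p(μ) = μ^2 - 5μ + 4 = (μ - 4)(μ - 1).
Roots (with multiplicity): 1, 4.

1, 4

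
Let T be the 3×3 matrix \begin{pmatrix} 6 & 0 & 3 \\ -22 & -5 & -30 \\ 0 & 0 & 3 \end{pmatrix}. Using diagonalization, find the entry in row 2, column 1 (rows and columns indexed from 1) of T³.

-682

Characteristic polynomial: r^3 - 4r^2 - 27r + 90 = (r - 6)(r - 3)(r + 5), so the eigenvalues are -5, 3, 6.
r=-5: eigenvector (0, 1, 0).
r=6: eigenvector (1, -2, 0).
r=3: eigenvector (-1, -1, 1).
P = [[0, 1, -1], [1, -2, -1], [0, 0, 1]], D = diag(-5, 6, 3), P⁻¹ = [[2, 1, 3], [1, 0, 1], [0, 0, 1]].
T³ = P·diag(-125, 216, 27)·P⁻¹ = [[216, 0, 189], [-682, -125, -834], [0, 0, 27]].
The requested entry is -682.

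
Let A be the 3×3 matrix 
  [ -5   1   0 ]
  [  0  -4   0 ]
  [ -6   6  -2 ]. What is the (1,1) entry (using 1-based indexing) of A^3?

-125

Characteristic polynomial: λ^3 + 11λ^2 + 38λ + 40 = (λ + 2)(λ + 4)(λ + 5), so the eigenvalues are -5, -4, -2.
λ=-5: eigenvector (1, 0, 2).
λ=-2: eigenvector (0, 0, 1).
λ=-4: eigenvector (1, 1, 0).
P = [[1, 0, 1], [0, 0, 1], [2, 1, 0]], D = diag(-5, -2, -4), P⁻¹ = [[1, -1, 0], [-2, 2, 1], [0, 1, 0]].
A³ = P·diag(-125, -8, -64)·P⁻¹ = [[-125, 61, 0], [0, -64, 0], [-234, 234, -8]].
The requested entry is -125.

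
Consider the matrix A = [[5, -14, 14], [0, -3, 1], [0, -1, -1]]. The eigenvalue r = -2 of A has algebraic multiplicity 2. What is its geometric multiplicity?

1

A + 2I = [[7, -14, 14], [0, -1, 1], [0, -1, 1]].
This matrix has rank 2, so its null space has dimension 3 − 2 = 1.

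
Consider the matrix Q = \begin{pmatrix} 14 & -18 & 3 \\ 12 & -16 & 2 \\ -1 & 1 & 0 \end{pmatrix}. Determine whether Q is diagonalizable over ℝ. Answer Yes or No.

No

Characteristic polynomial: p(μ) = μ^3 + 2μ^2 - 7μ + 4 = (μ - 1)^2(μ + 4).
μ = 1 has algebraic multiplicity 2; rank(Q − 1I) = 2, so geometric multiplicity = 1.
Geometric multiplicity < algebraic multiplicity, so Q is not diagonalizable.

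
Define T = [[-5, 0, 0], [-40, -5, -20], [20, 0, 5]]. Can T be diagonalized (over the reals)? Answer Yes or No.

Characteristic polynomial: p(s) = s^3 + 5s^2 - 25s - 125 = (s - 5)(s + 5)^2.
s = -5 has algebraic multiplicity 2; rank(T + 5I) = 1, so geometric multiplicity = 2.
Every eigenvalue has geometric = algebraic multiplicity, so T is diagonalizable.

Yes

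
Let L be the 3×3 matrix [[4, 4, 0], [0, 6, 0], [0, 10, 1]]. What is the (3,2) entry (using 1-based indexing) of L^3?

Characteristic polynomial: λ^3 - 11λ^2 + 34λ - 24 = (λ - 6)(λ - 4)(λ - 1), so the eigenvalues are 1, 4, 6.
λ=4: eigenvector (1, 0, 0).
λ=6: eigenvector (2, 1, 2).
λ=1: eigenvector (0, 0, 1).
P = [[1, 2, 0], [0, 1, 0], [0, 2, 1]], D = diag(4, 6, 1), P⁻¹ = [[1, -2, 0], [0, 1, 0], [0, -2, 1]].
L³ = P·diag(64, 216, 1)·P⁻¹ = [[64, 304, 0], [0, 216, 0], [0, 430, 1]].
The requested entry is 430.

430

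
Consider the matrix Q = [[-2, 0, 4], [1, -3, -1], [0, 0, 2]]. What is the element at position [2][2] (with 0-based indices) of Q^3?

Characteristic polynomial: r^3 + 3r^2 - 4r - 12 = (r - 2)(r + 2)(r + 3), so the eigenvalues are -3, -2, 2.
r=-3: eigenvector (0, 1, 0).
r=-2: eigenvector (1, 1, 0).
r=2: eigenvector (1, 0, 1).
P = [[0, 1, 1], [1, 1, 0], [0, 0, 1]], D = diag(-3, -2, 2), P⁻¹ = [[-1, 1, 1], [1, 0, -1], [0, 0, 1]].
Q³ = P·diag(-27, -8, 8)·P⁻¹ = [[-8, 0, 16], [19, -27, -19], [0, 0, 8]].
The requested entry is 8.

8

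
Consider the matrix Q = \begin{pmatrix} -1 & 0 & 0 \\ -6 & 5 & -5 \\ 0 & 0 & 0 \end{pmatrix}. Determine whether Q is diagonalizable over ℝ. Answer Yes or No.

Yes

Characteristic polynomial: p(r) = r^3 - 4r^2 - 5r = r(r - 5)(r + 1).
All 3 eigenvalues are distinct, so Q is diagonalizable.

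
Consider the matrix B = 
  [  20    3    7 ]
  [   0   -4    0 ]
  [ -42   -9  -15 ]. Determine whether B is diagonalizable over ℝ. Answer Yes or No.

Characteristic polynomial: p(t) = t^3 - t^2 - 26t - 24 = (t - 6)(t + 1)(t + 4).
All 3 eigenvalues are distinct, so B is diagonalizable.

Yes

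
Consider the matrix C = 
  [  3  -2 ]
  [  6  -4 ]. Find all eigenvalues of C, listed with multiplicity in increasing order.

Characteristic polynomial: p(s) = s^2 + s = s(s + 1).
Roots (with multiplicity): -1, 0.

-1, 0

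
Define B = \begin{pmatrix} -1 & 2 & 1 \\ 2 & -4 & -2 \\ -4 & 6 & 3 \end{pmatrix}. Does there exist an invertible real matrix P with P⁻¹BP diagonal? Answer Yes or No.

No

Characteristic polynomial: p(r) = r^3 + 2r^2 + r = r(r + 1)^2.
r = -1 has algebraic multiplicity 2; rank(B + 1I) = 2, so geometric multiplicity = 1.
Geometric multiplicity < algebraic multiplicity, so B is not diagonalizable.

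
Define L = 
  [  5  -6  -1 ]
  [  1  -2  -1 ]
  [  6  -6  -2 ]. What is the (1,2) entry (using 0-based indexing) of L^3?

Characteristic polynomial: s^3 - s^2 - 10s - 8 = (s - 4)(s + 1)(s + 2), so the eigenvalues are -2, -1, 4.
s=-2: eigenvector (1, 1, 1).
s=-1: eigenvector (1, 1, 0).
s=4: eigenvector (1, 0, 1).
P = [[1, 1, 1], [1, 1, 0], [1, 0, 1]], D = diag(-2, -1, 4), P⁻¹ = [[-1, 1, 1], [1, 0, -1], [1, -1, 0]].
L³ = P·diag(-8, -1, 64)·P⁻¹ = [[71, -72, -7], [7, -8, -7], [72, -72, -8]].
The requested entry is -7.

-7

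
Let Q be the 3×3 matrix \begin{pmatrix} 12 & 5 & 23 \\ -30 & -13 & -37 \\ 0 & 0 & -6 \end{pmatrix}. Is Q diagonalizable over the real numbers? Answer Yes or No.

Characteristic polynomial: p(r) = r^3 + 7r^2 - 36 = (r - 2)(r + 3)(r + 6).
All 3 eigenvalues are distinct, so Q is diagonalizable.

Yes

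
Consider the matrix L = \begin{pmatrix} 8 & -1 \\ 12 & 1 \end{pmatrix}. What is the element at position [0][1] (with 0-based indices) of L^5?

-2101

Characteristic polynomial: s^2 - 9s + 20 = (s - 5)(s - 4), so the eigenvalues are 4, 5.
s=4: eigenvector (1, 4).
s=5: eigenvector (1, 3).
P = [[1, 1], [4, 3]], D = diag(4, 5), P⁻¹ = [[-3, 1], [4, -1]].
L⁵ = P·diag(1024, 3125)·P⁻¹ = [[9428, -2101], [25212, -5279]].
The requested entry is -2101.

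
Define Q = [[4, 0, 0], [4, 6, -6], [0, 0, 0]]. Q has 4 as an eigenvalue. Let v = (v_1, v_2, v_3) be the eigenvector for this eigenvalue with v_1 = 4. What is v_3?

0

Q − 4I = [[0, 0, 0], [4, 2, -6], [0, 0, -4]].
Solving (Q − 4I)v = 0 gives the eigenspace spanned by (4, -8, 0).
With v_1 = 4, v = (4, -8, 0), so v_3 = 0.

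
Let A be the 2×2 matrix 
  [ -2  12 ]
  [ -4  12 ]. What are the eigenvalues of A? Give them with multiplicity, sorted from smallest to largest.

4, 6

Characteristic polynomial: p(s) = s^2 - 10s + 24 = (s - 6)(s - 4).
Roots (with multiplicity): 4, 6.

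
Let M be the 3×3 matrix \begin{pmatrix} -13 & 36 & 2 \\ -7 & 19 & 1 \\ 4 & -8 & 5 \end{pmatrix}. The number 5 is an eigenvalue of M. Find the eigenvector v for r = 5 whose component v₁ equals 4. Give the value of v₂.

2

M − 5I = [[-18, 36, 2], [-7, 14, 1], [4, -8, 0]].
Solving (M − 5I)v = 0 gives the eigenspace spanned by (4, 2, 0).
With v₁ = 4, v = (4, 2, 0), so v₂ = 2.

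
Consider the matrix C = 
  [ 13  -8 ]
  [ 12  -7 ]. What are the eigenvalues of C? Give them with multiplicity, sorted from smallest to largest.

1, 5

Characteristic polynomial: p(λ) = λ^2 - 6λ + 5 = (λ - 5)(λ - 1).
Roots (with multiplicity): 1, 5.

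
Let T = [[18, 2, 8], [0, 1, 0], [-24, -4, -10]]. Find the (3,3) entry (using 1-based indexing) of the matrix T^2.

-92

Characteristic polynomial: r^3 - 9r^2 + 20r - 12 = (r - 6)(r - 2)(r - 1), so the eigenvalues are 1, 2, 6.
r=1: eigenvector (-2, 1, 4).
r=2: eigenvector (1, 0, -2).
r=6: eigenvector (2, 0, -3).
P = [[-2, 1, 2], [1, 0, 0], [4, -2, -3]], D = diag(1, 2, 6), P⁻¹ = [[0, 1, 0], [-3, 2, -2], [2, 0, 1]].
T² = P·diag(1, 4, 36)·P⁻¹ = [[132, 6, 64], [0, 1, 0], [-192, -12, -92]].
The requested entry is -92.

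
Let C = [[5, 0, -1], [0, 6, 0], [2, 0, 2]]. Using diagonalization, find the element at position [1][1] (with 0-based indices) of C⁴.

Characteristic polynomial: s^3 - 13s^2 + 54s - 72 = (s - 6)(s - 4)(s - 3), so the eigenvalues are 3, 4, 6.
s=4: eigenvector (1, 0, 1).
s=6: eigenvector (0, 1, 0).
s=3: eigenvector (1, 0, 2).
P = [[1, 0, 1], [0, 1, 0], [1, 0, 2]], D = diag(4, 6, 3), P⁻¹ = [[2, 0, -1], [0, 1, 0], [-1, 0, 1]].
C⁴ = P·diag(256, 1296, 81)·P⁻¹ = [[431, 0, -175], [0, 1296, 0], [350, 0, -94]].
The requested entry is 1296.

1296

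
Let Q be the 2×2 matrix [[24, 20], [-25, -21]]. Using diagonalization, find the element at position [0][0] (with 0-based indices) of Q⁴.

1276

Characteristic polynomial: λ^2 - 3λ - 4 = (λ - 4)(λ + 1), so the eigenvalues are -1, 4.
λ=-1: eigenvector (-4, 5).
λ=4: eigenvector (1, -1).
P = [[-4, 1], [5, -1]], D = diag(-1, 4), P⁻¹ = [[1, 1], [5, 4]].
Q⁴ = P·diag(1, 256)·P⁻¹ = [[1276, 1020], [-1275, -1019]].
The requested entry is 1276.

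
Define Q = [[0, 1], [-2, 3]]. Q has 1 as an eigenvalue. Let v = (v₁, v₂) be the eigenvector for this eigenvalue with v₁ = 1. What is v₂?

1

Q − 1I = [[-1, 1], [-2, 2]].
Solving (Q − 1I)v = 0 gives the eigenspace spanned by (1, 1).
With v₁ = 1, v = (1, 1), so v₂ = 1.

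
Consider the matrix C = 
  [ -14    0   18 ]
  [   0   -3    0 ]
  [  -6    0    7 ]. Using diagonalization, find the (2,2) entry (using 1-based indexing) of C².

9

Characteristic polynomial: t^3 + 10t^2 + 31t + 30 = (t + 2)(t + 3)(t + 5), so the eigenvalues are -5, -3, -2.
t=-5: eigenvector (2, 0, 1).
t=-3: eigenvector (0, 1, 0).
t=-2: eigenvector (-3, 0, -2).
P = [[2, 0, -3], [0, 1, 0], [1, 0, -2]], D = diag(-5, -3, -2), P⁻¹ = [[2, 0, -3], [0, 1, 0], [1, 0, -2]].
C² = P·diag(25, 9, 4)·P⁻¹ = [[88, 0, -126], [0, 9, 0], [42, 0, -59]].
The requested entry is 9.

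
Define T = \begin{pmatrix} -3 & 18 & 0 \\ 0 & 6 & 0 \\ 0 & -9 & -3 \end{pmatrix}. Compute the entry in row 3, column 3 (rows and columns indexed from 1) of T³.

-27

Characteristic polynomial: λ^3 - 27λ - 54 = (λ - 6)(λ + 3)^2, so the eigenvalues are -3, -3, 6.
λ=-3: eigenvector (1, 0, -2).
λ=6: eigenvector (2, 1, -1).
λ=-3: eigenvector (0, 0, 1).
P = [[1, 2, 0], [0, 1, 0], [-2, -1, 1]], D = diag(-3, 6, -3), P⁻¹ = [[1, -2, 0], [0, 1, 0], [2, -3, 1]].
T³ = P·diag(-27, 216, -27)·P⁻¹ = [[-27, 486, 0], [0, 216, 0], [0, -243, -27]].
The requested entry is -27.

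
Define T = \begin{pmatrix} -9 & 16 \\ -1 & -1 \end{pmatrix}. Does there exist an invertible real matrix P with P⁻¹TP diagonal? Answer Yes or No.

Characteristic polynomial: p(s) = s^2 + 10s + 25 = (s + 5)^2.
s = -5 has algebraic multiplicity 2; rank(T + 5I) = 1, so geometric multiplicity = 1.
Geometric multiplicity < algebraic multiplicity, so T is not diagonalizable.

No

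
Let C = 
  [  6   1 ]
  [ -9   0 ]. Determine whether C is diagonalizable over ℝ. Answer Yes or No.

No

Characteristic polynomial: p(s) = s^2 - 6s + 9 = (s - 3)^2.
s = 3 has algebraic multiplicity 2; rank(C − 3I) = 1, so geometric multiplicity = 1.
Geometric multiplicity < algebraic multiplicity, so C is not diagonalizable.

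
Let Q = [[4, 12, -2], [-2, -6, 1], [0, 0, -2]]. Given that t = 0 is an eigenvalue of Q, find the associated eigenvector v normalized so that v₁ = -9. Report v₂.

3

Q = [[4, 12, -2], [-2, -6, 1], [0, 0, -2]].
Solving (Q)v = 0 gives the eigenspace spanned by (-9, 3, 0).
With v₁ = -9, v = (-9, 3, 0), so v₂ = 3.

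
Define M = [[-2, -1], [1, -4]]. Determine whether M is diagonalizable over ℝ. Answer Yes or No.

No

Characteristic polynomial: p(r) = r^2 + 6r + 9 = (r + 3)^2.
r = -3 has algebraic multiplicity 2; rank(M + 3I) = 1, so geometric multiplicity = 1.
Geometric multiplicity < algebraic multiplicity, so M is not diagonalizable.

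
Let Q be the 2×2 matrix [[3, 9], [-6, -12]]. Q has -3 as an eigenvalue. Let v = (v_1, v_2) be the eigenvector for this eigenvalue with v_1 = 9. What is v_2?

-6

Q + 3I = [[6, 9], [-6, -9]].
Solving (Q + 3I)v = 0 gives the eigenspace spanned by (9, -6).
With v_1 = 9, v = (9, -6), so v_2 = -6.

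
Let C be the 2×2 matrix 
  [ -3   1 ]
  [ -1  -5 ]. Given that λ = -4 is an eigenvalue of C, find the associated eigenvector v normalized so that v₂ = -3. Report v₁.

3

C + 4I = [[1, 1], [-1, -1]].
Solving (C + 4I)v = 0 gives the eigenspace spanned by (3, -3).
With v₂ = -3, v = (3, -3), so v₁ = 3.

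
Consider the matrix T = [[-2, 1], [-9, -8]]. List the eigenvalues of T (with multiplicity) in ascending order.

-5, -5

Characteristic polynomial: p(r) = r^2 + 10r + 25 = (r + 5)^2.
Roots (with multiplicity): -5, -5.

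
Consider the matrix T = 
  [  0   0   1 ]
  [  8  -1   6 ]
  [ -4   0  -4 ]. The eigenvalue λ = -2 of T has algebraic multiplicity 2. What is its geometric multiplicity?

T + 2I = [[2, 0, 1], [8, 1, 6], [-4, 0, -2]].
This matrix has rank 2, so its null space has dimension 3 − 2 = 1.

1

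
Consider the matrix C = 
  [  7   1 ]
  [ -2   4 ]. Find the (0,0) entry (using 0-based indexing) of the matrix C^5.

Characteristic polynomial: μ^2 - 11μ + 30 = (μ - 6)(μ - 5), so the eigenvalues are 5, 6.
μ=5: eigenvector (-1, 2).
μ=6: eigenvector (-1, 1).
P = [[-1, -1], [2, 1]], D = diag(5, 6), P⁻¹ = [[1, 1], [-2, -1]].
C⁵ = P·diag(3125, 7776)·P⁻¹ = [[12427, 4651], [-9302, -1526]].
The requested entry is 12427.

12427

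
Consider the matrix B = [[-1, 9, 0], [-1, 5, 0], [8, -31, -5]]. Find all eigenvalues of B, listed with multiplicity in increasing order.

-5, 2, 2

Characteristic polynomial: p(s) = s^3 + s^2 - 16s + 20 = (s - 2)^2(s + 5).
Roots (with multiplicity): -5, 2, 2.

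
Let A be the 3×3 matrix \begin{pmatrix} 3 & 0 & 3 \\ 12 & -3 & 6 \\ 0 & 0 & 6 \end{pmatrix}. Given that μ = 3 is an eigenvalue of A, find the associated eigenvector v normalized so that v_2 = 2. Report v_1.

1

A − 3I = [[0, 0, 3], [12, -6, 6], [0, 0, 3]].
Solving (A − 3I)v = 0 gives the eigenspace spanned by (1, 2, 0).
With v_2 = 2, v = (1, 2, 0), so v_1 = 1.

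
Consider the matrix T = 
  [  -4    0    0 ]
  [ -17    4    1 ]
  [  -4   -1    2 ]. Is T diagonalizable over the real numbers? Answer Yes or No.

No

Characteristic polynomial: p(r) = r^3 - 2r^2 - 15r + 36 = (r - 3)^2(r + 4).
r = 3 has algebraic multiplicity 2; rank(T − 3I) = 2, so geometric multiplicity = 1.
Geometric multiplicity < algebraic multiplicity, so T is not diagonalizable.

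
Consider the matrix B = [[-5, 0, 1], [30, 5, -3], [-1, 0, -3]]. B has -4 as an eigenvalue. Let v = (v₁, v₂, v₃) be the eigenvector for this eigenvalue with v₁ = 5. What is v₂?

-15

B + 4I = [[-1, 0, 1], [30, 9, -3], [-1, 0, 1]].
Solving (B + 4I)v = 0 gives the eigenspace spanned by (5, -15, 5).
With v₁ = 5, v = (5, -15, 5), so v₂ = -15.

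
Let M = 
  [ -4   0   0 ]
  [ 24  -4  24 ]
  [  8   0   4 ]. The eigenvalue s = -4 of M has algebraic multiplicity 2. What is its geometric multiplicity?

M + 4I = [[0, 0, 0], [24, 0, 24], [8, 0, 8]].
This matrix has rank 1, so its null space has dimension 3 − 1 = 2.

2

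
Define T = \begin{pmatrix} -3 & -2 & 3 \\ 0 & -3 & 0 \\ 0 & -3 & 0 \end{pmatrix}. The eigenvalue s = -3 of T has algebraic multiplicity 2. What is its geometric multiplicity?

T + 3I = [[0, -2, 3], [0, 0, 0], [0, -3, 3]].
This matrix has rank 2, so its null space has dimension 3 − 2 = 1.

1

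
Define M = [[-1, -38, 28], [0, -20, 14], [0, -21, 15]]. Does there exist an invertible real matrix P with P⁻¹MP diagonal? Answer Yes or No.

Characteristic polynomial: p(λ) = λ^3 + 6λ^2 - λ - 6 = (λ - 1)(λ + 1)(λ + 6).
All 3 eigenvalues are distinct, so M is diagonalizable.

Yes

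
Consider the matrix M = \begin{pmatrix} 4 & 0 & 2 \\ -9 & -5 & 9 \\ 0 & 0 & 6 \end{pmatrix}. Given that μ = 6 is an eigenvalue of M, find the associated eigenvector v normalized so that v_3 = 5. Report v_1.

5

M − 6I = [[-2, 0, 2], [-9, -11, 9], [0, 0, 0]].
Solving (M − 6I)v = 0 gives the eigenspace spanned by (5, 0, 5).
With v_3 = 5, v = (5, 0, 5), so v_1 = 5.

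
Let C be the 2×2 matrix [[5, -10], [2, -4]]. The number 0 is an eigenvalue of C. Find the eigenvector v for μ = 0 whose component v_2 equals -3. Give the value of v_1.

C = [[5, -10], [2, -4]].
Solving (C)v = 0 gives the eigenspace spanned by (-6, -3).
With v_2 = -3, v = (-6, -3), so v_1 = -6.

-6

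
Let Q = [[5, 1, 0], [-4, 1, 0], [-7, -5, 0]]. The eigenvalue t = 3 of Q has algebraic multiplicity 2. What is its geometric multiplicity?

1

Q − 3I = [[2, 1, 0], [-4, -2, 0], [-7, -5, -3]].
This matrix has rank 2, so its null space has dimension 3 − 2 = 1.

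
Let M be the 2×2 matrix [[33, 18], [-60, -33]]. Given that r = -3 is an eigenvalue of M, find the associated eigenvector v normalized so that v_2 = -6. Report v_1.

3

M + 3I = [[36, 18], [-60, -30]].
Solving (M + 3I)v = 0 gives the eigenspace spanned by (3, -6).
With v_2 = -6, v = (3, -6), so v_1 = 3.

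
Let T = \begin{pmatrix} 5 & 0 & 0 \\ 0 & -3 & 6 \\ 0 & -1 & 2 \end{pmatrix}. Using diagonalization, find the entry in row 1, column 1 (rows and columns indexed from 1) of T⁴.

625

Characteristic polynomial: λ^3 - 4λ^2 - 5λ = λ(λ - 5)(λ + 1), so the eigenvalues are -1, 0, 5.
λ=5: eigenvector (1, 0, 0).
λ=0: eigenvector (0, 2, 1).
λ=-1: eigenvector (0, -3, -1).
P = [[1, 0, 0], [0, 2, -3], [0, 1, -1]], D = diag(5, 0, -1), P⁻¹ = [[1, 0, 0], [0, -1, 3], [0, -1, 2]].
T⁴ = P·diag(625, 0, 1)·P⁻¹ = [[625, 0, 0], [0, 3, -6], [0, 1, -2]].
The requested entry is 625.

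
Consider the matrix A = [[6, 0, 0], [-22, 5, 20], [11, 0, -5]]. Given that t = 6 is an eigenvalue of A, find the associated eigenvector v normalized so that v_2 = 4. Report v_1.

A − 6I = [[0, 0, 0], [-22, -1, 20], [11, 0, -11]].
Solving (A − 6I)v = 0 gives the eigenspace spanned by (-2, 4, -2).
With v_2 = 4, v = (-2, 4, -2), so v_1 = -2.

-2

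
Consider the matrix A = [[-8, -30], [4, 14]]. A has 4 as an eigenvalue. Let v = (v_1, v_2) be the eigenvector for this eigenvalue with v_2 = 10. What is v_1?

A − 4I = [[-12, -30], [4, 10]].
Solving (A − 4I)v = 0 gives the eigenspace spanned by (-25, 10).
With v_2 = 10, v = (-25, 10), so v_1 = -25.

-25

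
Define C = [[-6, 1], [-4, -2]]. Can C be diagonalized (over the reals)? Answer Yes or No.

No

Characteristic polynomial: p(t) = t^2 + 8t + 16 = (t + 4)^2.
t = -4 has algebraic multiplicity 2; rank(C + 4I) = 1, so geometric multiplicity = 1.
Geometric multiplicity < algebraic multiplicity, so C is not diagonalizable.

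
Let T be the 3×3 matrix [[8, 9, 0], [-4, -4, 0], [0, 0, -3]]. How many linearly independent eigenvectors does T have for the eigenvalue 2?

1

T − 2I = [[6, 9, 0], [-4, -6, 0], [0, 0, -5]].
This matrix has rank 2, so its null space has dimension 3 − 2 = 1.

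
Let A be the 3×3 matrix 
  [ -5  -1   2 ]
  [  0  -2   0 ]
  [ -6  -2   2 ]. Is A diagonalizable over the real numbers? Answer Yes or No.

Characteristic polynomial: p(μ) = μ^3 + 5μ^2 + 8μ + 4 = (μ + 1)(μ + 2)^2.
μ = -2 has algebraic multiplicity 2; rank(A + 2I) = 1, so geometric multiplicity = 2.
Every eigenvalue has geometric = algebraic multiplicity, so A is diagonalizable.

Yes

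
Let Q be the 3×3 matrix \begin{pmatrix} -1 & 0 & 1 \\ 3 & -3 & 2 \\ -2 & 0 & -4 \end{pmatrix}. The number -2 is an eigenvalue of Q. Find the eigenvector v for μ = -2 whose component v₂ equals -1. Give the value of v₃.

1

Q + 2I = [[1, 0, 1], [3, -1, 2], [-2, 0, -2]].
Solving (Q + 2I)v = 0 gives the eigenspace spanned by (-1, -1, 1).
With v₂ = -1, v = (-1, -1, 1), so v₃ = 1.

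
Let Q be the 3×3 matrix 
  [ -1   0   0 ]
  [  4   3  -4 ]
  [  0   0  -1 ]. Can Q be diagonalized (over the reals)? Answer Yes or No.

Yes

Characteristic polynomial: p(t) = t^3 - t^2 - 5t - 3 = (t - 3)(t + 1)^2.
t = -1 has algebraic multiplicity 2; rank(Q + 1I) = 1, so geometric multiplicity = 2.
Every eigenvalue has geometric = algebraic multiplicity, so Q is diagonalizable.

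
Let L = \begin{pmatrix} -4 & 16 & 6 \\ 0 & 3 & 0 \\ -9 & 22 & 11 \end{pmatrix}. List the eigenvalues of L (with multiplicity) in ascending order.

2, 3, 5

Characteristic polynomial: p(μ) = μ^3 - 10μ^2 + 31μ - 30 = (μ - 5)(μ - 3)(μ - 2).
Roots (with multiplicity): 2, 3, 5.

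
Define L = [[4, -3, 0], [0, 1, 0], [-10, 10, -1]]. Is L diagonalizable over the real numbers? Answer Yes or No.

Yes

Characteristic polynomial: p(λ) = λ^3 - 4λ^2 - λ + 4 = (λ - 4)(λ - 1)(λ + 1).
All 3 eigenvalues are distinct, so L is diagonalizable.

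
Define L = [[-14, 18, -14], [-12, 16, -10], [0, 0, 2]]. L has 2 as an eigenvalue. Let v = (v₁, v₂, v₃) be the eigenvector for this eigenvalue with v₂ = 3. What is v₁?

L − 2I = [[-16, 18, -14], [-12, 14, -10], [0, 0, 0]].
Solving (L − 2I)v = 0 gives the eigenspace spanned by (6, 3, -3).
With v₂ = 3, v = (6, 3, -3), so v₁ = 6.

6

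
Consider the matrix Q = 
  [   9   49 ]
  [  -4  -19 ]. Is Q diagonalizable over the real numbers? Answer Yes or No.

No

Characteristic polynomial: p(r) = r^2 + 10r + 25 = (r + 5)^2.
r = -5 has algebraic multiplicity 2; rank(Q + 5I) = 1, so geometric multiplicity = 1.
Geometric multiplicity < algebraic multiplicity, so Q is not diagonalizable.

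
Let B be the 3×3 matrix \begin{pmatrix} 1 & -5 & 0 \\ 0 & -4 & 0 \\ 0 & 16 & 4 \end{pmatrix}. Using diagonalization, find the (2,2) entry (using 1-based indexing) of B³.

Characteristic polynomial: μ^3 - μ^2 - 16μ + 16 = (μ - 4)(μ - 1)(μ + 4), so the eigenvalues are -4, 1, 4.
μ=1: eigenvector (1, 0, 0).
μ=-4: eigenvector (1, 1, -2).
μ=4: eigenvector (0, 0, 1).
P = [[1, 1, 0], [0, 1, 0], [0, -2, 1]], D = diag(1, -4, 4), P⁻¹ = [[1, -1, 0], [0, 1, 0], [0, 2, 1]].
B³ = P·diag(1, -64, 64)·P⁻¹ = [[1, -65, 0], [0, -64, 0], [0, 256, 64]].
The requested entry is -64.

-64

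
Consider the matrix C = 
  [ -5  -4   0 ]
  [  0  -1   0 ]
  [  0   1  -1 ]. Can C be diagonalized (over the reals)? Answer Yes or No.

Characteristic polynomial: p(s) = s^3 + 7s^2 + 11s + 5 = (s + 1)^2(s + 5).
s = -1 has algebraic multiplicity 2; rank(C + 1I) = 2, so geometric multiplicity = 1.
Geometric multiplicity < algebraic multiplicity, so C is not diagonalizable.

No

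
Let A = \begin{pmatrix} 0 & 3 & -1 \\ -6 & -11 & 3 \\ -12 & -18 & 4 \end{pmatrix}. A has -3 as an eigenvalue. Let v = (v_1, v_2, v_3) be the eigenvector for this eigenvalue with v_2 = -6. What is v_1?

A + 3I = [[3, 3, -1], [-6, -8, 3], [-12, -18, 7]].
Solving (A + 3I)v = 0 gives the eigenspace spanned by (2, -6, -12).
With v_2 = -6, v = (2, -6, -12), so v_1 = 2.

2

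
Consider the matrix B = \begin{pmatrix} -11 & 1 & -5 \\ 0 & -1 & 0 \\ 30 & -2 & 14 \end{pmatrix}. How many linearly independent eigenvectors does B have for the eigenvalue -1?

B + 1I = [[-10, 1, -5], [0, 0, 0], [30, -2, 15]].
This matrix has rank 2, so its null space has dimension 3 − 2 = 1.

1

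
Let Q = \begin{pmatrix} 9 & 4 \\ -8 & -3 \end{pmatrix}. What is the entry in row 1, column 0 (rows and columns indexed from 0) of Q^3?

Characteristic polynomial: λ^2 - 6λ + 5 = (λ - 5)(λ - 1), so the eigenvalues are 1, 5.
λ=1: eigenvector (-1, 2).
λ=5: eigenvector (-1, 1).
P = [[-1, -1], [2, 1]], D = diag(1, 5), P⁻¹ = [[1, 1], [-2, -1]].
Q³ = P·diag(1, 125)·P⁻¹ = [[249, 124], [-248, -123]].
The requested entry is -248.

-248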